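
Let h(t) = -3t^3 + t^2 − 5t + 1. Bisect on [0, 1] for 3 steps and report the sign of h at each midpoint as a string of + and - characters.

m = 0.5, h(m) = -1.625 (−); new bracket [0, 0.5]
m = 0.25, h(m) = -0.234375 (−); new bracket [0, 0.25]
m = 0.125, h(m) = 0.384766 (+); new bracket [0.125, 0.25]

--+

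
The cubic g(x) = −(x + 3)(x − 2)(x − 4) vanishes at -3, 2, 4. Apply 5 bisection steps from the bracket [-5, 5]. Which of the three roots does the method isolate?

-3

m = 0, g(m) = -24 (−); new bracket [-5, 0]
m = -2.5, g(m) = -14.625 (−); new bracket [-5, -2.5]
m = -3.75, g(m) = 33.421875 (+); new bracket [-3.75, -2.5]
m = -3.125, g(m) = 4.5645 (+); new bracket [-3.125, -2.5]
m = -2.8125, g(m) = -6.1472 (−); new bracket [-3.125, -2.8125]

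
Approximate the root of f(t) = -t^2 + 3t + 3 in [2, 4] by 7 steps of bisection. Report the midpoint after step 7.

3.796875

t = 3 gives f = 3, positive; keep [3, 4]
t = 3.5 gives f = 1.25, positive; keep [3.5, 4]
t = 3.75 gives f = 0.1875, positive; keep [3.75, 4]
t = 3.875 gives f = -0.3906, negative; keep [3.75, 3.875]
t = 3.8125 gives f = -0.0977, negative; keep [3.75, 3.8125]
t = 3.78125 gives f = 0.0459, positive; keep [3.78125, 3.8125]
t = 3.796875 gives f = -0.0256, negative; keep [3.78125, 3.796875]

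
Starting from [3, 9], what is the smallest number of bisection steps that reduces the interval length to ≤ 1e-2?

Width after n steps is 6/2^n. Need 2^n ≥ 6/1e-2 = 600.
2^9 = 512 < 600 ≤ 2^10 = 1024, so n = 10.

10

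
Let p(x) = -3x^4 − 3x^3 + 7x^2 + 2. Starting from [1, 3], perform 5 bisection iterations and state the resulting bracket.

midpoint 2: p = -42 < 0 → [1, 2]
midpoint 1.5: p = -7.5625 < 0 → [1, 1.5]
midpoint 1.25: p = -0.246094 < 0 → [1, 1.25]
midpoint 1.125: p = 1.7825 > 0 → [1.125, 1.25]
midpoint 1.1875: p = 0.8818 > 0 → [1.1875, 1.25]

[1.1875, 1.25]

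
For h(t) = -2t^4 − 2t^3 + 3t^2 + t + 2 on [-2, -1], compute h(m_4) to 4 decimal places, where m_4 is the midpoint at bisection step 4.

midpoint -1.5: h = 3.875 > 0 → [-2, -1.5]
midpoint -1.75: h = 1.398438 > 0 → [-2, -1.75]
midpoint -1.875: h = -0.86377 < 0 → [-1.875, -1.75]
midpoint -1.8125: h = 0.3672 > 0 → [-1.875, -1.8125]

0.3672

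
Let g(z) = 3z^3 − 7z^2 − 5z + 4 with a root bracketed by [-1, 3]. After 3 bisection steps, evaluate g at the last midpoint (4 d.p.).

-5.3750

g(1) = -5 < 0, so the root lies in [1, 3]
g(2) = -10 < 0, so the root lies in [2, 3]
g(2.5) = -5.375 < 0, so the root lies in [2.5, 3]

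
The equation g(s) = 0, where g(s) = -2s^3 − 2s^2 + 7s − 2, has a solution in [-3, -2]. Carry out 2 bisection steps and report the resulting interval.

g(-2.5) = -0.75 < 0, so the root lies in [-3, -2.5]
g(-2.75) = 5.21875 > 0, so the root lies in [-2.75, -2.5]

[-2.75, -2.5]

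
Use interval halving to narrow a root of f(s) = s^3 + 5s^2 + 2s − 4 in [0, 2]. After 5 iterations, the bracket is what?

f(1) = 4 > 0, so the root lies in [0, 1]
f(0.5) = -1.625 < 0, so the root lies in [0.5, 1]
f(0.75) = 0.734375 > 0, so the root lies in [0.5, 0.75]
f(0.625) = -0.5527 < 0, so the root lies in [0.625, 0.75]
f(0.6875) = 0.0632 > 0, so the root lies in [0.625, 0.6875]

[0.625, 0.6875]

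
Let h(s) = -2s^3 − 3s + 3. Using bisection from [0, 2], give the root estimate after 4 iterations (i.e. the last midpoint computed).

0.625

m = 1, h(m) = -2 (−); new bracket [0, 1]
m = 0.5, h(m) = 1.25 (+); new bracket [0.5, 1]
m = 0.75, h(m) = -0.09375 (−); new bracket [0.5, 0.75]
m = 0.625, h(m) = 0.6367 (+); new bracket [0.625, 0.75]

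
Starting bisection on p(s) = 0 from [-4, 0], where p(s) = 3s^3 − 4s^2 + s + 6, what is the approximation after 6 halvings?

s = -2 gives p = -36, negative; keep [-2, 0]
s = -1 gives p = -2, negative; keep [-1, 0]
s = -0.5 gives p = 4.125, positive; keep [-1, -0.5]
s = -0.75 gives p = 1.7344, positive; keep [-1, -0.75]
s = -0.875 gives p = 0.0527, positive; keep [-1, -0.875]
s = -0.9375 gives p = -0.925, negative; keep [-0.9375, -0.875]

-0.9375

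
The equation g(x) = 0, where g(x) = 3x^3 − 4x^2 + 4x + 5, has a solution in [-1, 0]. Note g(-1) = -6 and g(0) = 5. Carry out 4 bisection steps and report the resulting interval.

g(-0.5) = 1.625 > 0, so the root lies in [-1, -0.5]
g(-0.75) = -1.515625 < 0, so the root lies in [-0.75, -0.5]
g(-0.625) = 0.205078 > 0, so the root lies in [-0.75, -0.625]
g(-0.6875) = -0.6155 < 0, so the root lies in [-0.6875, -0.625]

[-0.6875, -0.625]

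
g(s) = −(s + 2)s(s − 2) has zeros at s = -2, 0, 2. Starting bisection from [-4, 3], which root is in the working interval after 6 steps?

-2

m = -0.5, g(m) = -1.875 (−); new bracket [-4, -0.5]
m = -2.25, g(m) = 2.390625 (+); new bracket [-2.25, -0.5]
m = -1.375, g(m) = -2.900391 (−); new bracket [-2.25, -1.375]
m = -1.8125, g(m) = -1.2957 (−); new bracket [-2.25, -1.8125]
m = -2.03125, g(m) = 0.2559 (+); new bracket [-2.03125, -1.8125]
m = -1.921875, g(m) = -0.5889 (−); new bracket [-2.03125, -1.921875]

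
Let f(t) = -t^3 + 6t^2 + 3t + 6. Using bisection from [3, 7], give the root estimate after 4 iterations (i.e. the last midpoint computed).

6.75

midpoint 5: f = 46 > 0 → [5, 7]
midpoint 6: f = 24 > 0 → [6, 7]
midpoint 6.5: f = 4.375 > 0 → [6.5, 7]
midpoint 6.75: f = -7.9219 < 0 → [6.5, 6.75]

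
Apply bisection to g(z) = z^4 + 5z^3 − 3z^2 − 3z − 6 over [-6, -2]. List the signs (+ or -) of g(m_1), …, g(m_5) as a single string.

--+--

m = -4, g(m) = -106 (−); new bracket [-6, -4]
m = -5, g(m) = -66 (−); new bracket [-6, -5]
m = -5.5, g(m) = 2.9375 (+); new bracket [-5.5, -5]
m = -5.25, g(m) = -36.7617 (−); new bracket [-5.5, -5.25]
m = -5.375, g(m) = -18.3142 (−); new bracket [-5.5, -5.375]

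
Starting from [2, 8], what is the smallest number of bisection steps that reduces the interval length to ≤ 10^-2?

Width after n steps is 6/2^n. Need 2^n ≥ 6/10^-2 = 600.
2^9 = 512 < 600 ≤ 2^10 = 1024, so n = 10.

10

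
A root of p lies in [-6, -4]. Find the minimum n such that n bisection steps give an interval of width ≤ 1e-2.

Width after n steps is 2/2^n. Need 2^n ≥ 2/1e-2 = 200.
2^7 = 128 < 200 ≤ 2^8 = 256, so n = 8.

8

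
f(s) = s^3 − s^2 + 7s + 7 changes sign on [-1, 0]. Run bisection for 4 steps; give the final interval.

[-0.875, -0.8125]

f(-0.5) = 3.125 > 0, so the root lies in [-1, -0.5]
f(-0.75) = 0.765625 > 0, so the root lies in [-1, -0.75]
f(-0.875) = -0.560547 < 0, so the root lies in [-0.875, -0.75]
f(-0.8125) = 0.116 > 0, so the root lies in [-0.875, -0.8125]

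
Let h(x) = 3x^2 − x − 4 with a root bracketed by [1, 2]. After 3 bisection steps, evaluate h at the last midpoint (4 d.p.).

midpoint 1.5: h = 1.25 > 0 → [1, 1.5]
midpoint 1.25: h = -0.5625 < 0 → [1.25, 1.5]
midpoint 1.375: h = 0.296875 > 0 → [1.25, 1.375]

0.2969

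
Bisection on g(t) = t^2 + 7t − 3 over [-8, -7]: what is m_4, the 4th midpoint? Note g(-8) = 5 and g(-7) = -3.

midpoint -7.5: g = 0.75 > 0 → [-7.5, -7]
midpoint -7.25: g = -1.1875 < 0 → [-7.5, -7.25]
midpoint -7.375: g = -0.234375 < 0 → [-7.5, -7.375]
midpoint -7.4375: g = 0.2539 > 0 → [-7.4375, -7.375]

-7.4375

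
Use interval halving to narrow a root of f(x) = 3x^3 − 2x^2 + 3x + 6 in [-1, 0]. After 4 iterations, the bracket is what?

m = -0.5, f(m) = 3.625 (+); new bracket [-1, -0.5]
m = -0.75, f(m) = 1.359375 (+); new bracket [-1, -0.75]
m = -0.875, f(m) = -0.166016 (−); new bracket [-0.875, -0.75]
m = -0.8125, f(m) = 0.6331 (+); new bracket [-0.875, -0.8125]

[-0.875, -0.8125]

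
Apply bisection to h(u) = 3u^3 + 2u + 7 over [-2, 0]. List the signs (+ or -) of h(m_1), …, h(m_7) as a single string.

+--+-+-

u = -1 gives h = 2, positive; keep [-2, -1]
u = -1.5 gives h = -6.125, negative; keep [-1.5, -1]
u = -1.25 gives h = -1.359375, negative; keep [-1.25, -1]
u = -1.125 gives h = 0.4785, positive; keep [-1.25, -1.125]
u = -1.1875 gives h = -0.3987, negative; keep [-1.1875, -1.125]
u = -1.15625 gives h = 0.0501, positive; keep [-1.1875, -1.15625]
u = -1.171875 gives h = -0.1717, negative; keep [-1.171875, -1.15625]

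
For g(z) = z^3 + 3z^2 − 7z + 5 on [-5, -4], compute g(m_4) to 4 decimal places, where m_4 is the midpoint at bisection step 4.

midpoint -4.5: g = 6.125 > 0 → [-5, -4.5]
midpoint -4.75: g = -1.234375 < 0 → [-4.75, -4.5]
midpoint -4.625: g = 2.615234 > 0 → [-4.75, -4.625]
midpoint -4.6875: g = 0.7336 > 0 → [-4.75, -4.6875]

0.7336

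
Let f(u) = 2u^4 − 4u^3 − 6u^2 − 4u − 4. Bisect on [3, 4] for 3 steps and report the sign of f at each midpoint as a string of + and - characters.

f(3.5) = 37.125 > 0, so the root lies in [3, 3.5]
f(3.25) = 5.445312 > 0, so the root lies in [3, 3.25]
f(3.125) = -6.429199 < 0, so the root lies in [3.125, 3.25]

++-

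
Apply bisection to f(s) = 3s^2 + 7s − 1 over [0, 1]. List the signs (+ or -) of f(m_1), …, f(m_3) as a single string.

++-

m = 0.5, f(m) = 3.25 (+); new bracket [0, 0.5]
m = 0.25, f(m) = 0.9375 (+); new bracket [0, 0.25]
m = 0.125, f(m) = -0.078125 (−); new bracket [0.125, 0.25]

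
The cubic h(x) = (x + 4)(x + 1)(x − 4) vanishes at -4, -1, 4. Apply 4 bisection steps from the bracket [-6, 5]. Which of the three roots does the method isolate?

4

h(-0.5) = -7.875 < 0, so the root lies in [-0.5, 5]
h(2.25) = -35.546875 < 0, so the root lies in [2.25, 5]
h(3.625) = -13.224609 < 0, so the root lies in [3.625, 5]
h(4.3125) = 13.8 > 0, so the root lies in [3.625, 4.3125]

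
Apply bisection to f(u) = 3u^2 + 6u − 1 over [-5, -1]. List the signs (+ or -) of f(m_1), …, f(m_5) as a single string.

+-++-

f(-3) = 8 > 0, so the root lies in [-3, -1]
f(-2) = -1 < 0, so the root lies in [-3, -2]
f(-2.5) = 2.75 > 0, so the root lies in [-2.5, -2]
f(-2.25) = 0.6875 > 0, so the root lies in [-2.25, -2]
f(-2.125) = -0.2031 < 0, so the root lies in [-2.25, -2.125]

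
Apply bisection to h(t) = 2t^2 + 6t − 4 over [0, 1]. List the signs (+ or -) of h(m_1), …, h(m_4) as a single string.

-+++

h(0.5) = -0.5 < 0, so the root lies in [0.5, 1]
h(0.75) = 1.625 > 0, so the root lies in [0.5, 0.75]
h(0.625) = 0.53125 > 0, so the root lies in [0.5, 0.625]
h(0.5625) = 0.0078 > 0, so the root lies in [0.5, 0.5625]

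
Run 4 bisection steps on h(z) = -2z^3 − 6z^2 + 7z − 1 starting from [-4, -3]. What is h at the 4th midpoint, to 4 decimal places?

0.5073

h(-3.5) = -13.25 < 0, so the root lies in [-4, -3.5]
h(-3.75) = -6.15625 < 0, so the root lies in [-4, -3.75]
h(-3.875) = -1.847656 < 0, so the root lies in [-4, -3.875]
h(-3.9375) = 0.5073 > 0, so the root lies in [-3.9375, -3.875]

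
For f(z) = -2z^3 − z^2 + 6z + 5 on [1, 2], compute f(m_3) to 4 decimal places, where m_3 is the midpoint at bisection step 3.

-0.4492

midpoint 1.5: f = 5 > 0 → [1.5, 2]
midpoint 1.75: f = 1.71875 > 0 → [1.75, 2]
midpoint 1.875: f = -0.449219 < 0 → [1.75, 1.875]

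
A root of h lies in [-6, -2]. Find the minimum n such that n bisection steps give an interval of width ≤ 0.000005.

20

Width after n steps is 4/2^n. Need 2^n ≥ 4/0.000005 = 800000.
2^19 = 524288 < 800000 ≤ 2^20 = 1048576, so n = 20.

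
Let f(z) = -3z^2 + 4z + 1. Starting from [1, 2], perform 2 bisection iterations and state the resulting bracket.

[1.5, 1.75]

m = 1.5, f(m) = 0.25 (+); new bracket [1.5, 2]
m = 1.75, f(m) = -1.1875 (−); new bracket [1.5, 1.75]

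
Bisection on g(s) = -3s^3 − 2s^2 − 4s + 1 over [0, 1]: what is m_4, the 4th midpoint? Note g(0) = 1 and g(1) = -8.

midpoint 0.5: g = -1.875 < 0 → [0, 0.5]
midpoint 0.25: g = -0.171875 < 0 → [0, 0.25]
midpoint 0.125: g = 0.462891 > 0 → [0.125, 0.25]
midpoint 0.1875: g = 0.1599 > 0 → [0.1875, 0.25]

0.1875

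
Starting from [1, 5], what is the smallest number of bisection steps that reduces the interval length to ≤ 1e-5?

19

Width after n steps is 4/2^n. Need 2^n ≥ 4/1e-5 = 400000.
2^18 = 262144 < 400000 ≤ 2^19 = 524288, so n = 19.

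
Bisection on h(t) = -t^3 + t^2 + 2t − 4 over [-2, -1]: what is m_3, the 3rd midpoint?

m = -1.5, h(m) = -1.375 (−); new bracket [-2, -1.5]
m = -1.75, h(m) = 0.921875 (+); new bracket [-1.75, -1.5]
m = -1.625, h(m) = -0.318359 (−); new bracket [-1.75, -1.625]

-1.625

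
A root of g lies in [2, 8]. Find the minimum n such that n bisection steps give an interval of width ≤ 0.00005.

Width after n steps is 6/2^n. Need 2^n ≥ 6/0.00005 = 120000.
2^16 = 65536 < 120000 ≤ 2^17 = 131072, so n = 17.

17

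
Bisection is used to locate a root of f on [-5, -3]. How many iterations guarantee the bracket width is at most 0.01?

Width after n steps is 2/2^n. Need 2^n ≥ 2/0.01 = 200.
2^7 = 128 < 200 ≤ 2^8 = 256, so n = 8.

8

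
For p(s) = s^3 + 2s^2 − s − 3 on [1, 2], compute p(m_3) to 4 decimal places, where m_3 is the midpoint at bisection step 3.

-0.1699

m = 1.5, p(m) = 3.375 (+); new bracket [1, 1.5]
m = 1.25, p(m) = 0.828125 (+); new bracket [1, 1.25]
m = 1.125, p(m) = -0.169922 (−); new bracket [1.125, 1.25]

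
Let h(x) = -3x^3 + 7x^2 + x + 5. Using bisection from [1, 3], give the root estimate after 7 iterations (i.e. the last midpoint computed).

m = 2, h(m) = 11 (+); new bracket [2, 3]
m = 2.5, h(m) = 4.375 (+); new bracket [2.5, 3]
m = 2.75, h(m) = -1.703125 (−); new bracket [2.5, 2.75]
m = 2.625, h(m) = 1.5957 (+); new bracket [2.625, 2.75]
m = 2.6875, h(m) = 0.0134 (+); new bracket [2.6875, 2.75]
m = 2.71875, h(m) = -0.8278 (−); new bracket [2.6875, 2.71875]
m = 2.703125, h(m) = -0.403 (−); new bracket [2.6875, 2.703125]

2.703125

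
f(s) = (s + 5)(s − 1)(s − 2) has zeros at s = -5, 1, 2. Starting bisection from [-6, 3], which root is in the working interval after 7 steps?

-5

f(-1.5) = 30.625 > 0, so the root lies in [-6, -1.5]
f(-3.75) = 34.140625 > 0, so the root lies in [-6, -3.75]
f(-4.875) = 5.048828 > 0, so the root lies in [-6, -4.875]
f(-5.4375) = -20.947 < 0, so the root lies in [-5.4375, -4.875]
f(-5.15625) = -6.8837 < 0, so the root lies in [-5.15625, -4.875]
f(-5.015625) = -0.6594 < 0, so the root lies in [-5.015625, -4.875]
f(-4.9453125) = 2.2582 > 0, so the root lies in [-5.015625, -4.9453125]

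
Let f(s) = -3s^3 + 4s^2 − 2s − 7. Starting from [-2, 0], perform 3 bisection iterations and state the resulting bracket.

f(-1) = 2 > 0, so the root lies in [-1, 0]
f(-0.5) = -4.625 < 0, so the root lies in [-1, -0.5]
f(-0.75) = -1.984375 < 0, so the root lies in [-1, -0.75]

[-1, -0.75]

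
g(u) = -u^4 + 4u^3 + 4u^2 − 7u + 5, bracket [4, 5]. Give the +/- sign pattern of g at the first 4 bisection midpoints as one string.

+--+

g(4.5) = 8.9375 > 0, so the root lies in [4.5, 5]
g(4.75) = -18.378906 < 0, so the root lies in [4.5, 4.75]
g(4.625) = -3.644775 < 0, so the root lies in [4.5, 4.625]
g(4.5625) = 2.9048 > 0, so the root lies in [4.5625, 4.625]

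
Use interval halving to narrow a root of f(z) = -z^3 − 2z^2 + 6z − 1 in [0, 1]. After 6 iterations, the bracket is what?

[0.171875, 0.1875]

z = 0.5 gives f = 1.375, positive; keep [0, 0.5]
z = 0.25 gives f = 0.359375, positive; keep [0, 0.25]
z = 0.125 gives f = -0.283203, negative; keep [0.125, 0.25]
z = 0.1875 gives f = 0.0481, positive; keep [0.125, 0.1875]
z = 0.15625 gives f = -0.1151, negative; keep [0.15625, 0.1875]
z = 0.171875 gives f = -0.0329, negative; keep [0.171875, 0.1875]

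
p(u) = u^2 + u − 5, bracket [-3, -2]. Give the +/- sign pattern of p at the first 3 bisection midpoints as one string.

--+

p(-2.5) = -1.25 < 0, so the root lies in [-3, -2.5]
p(-2.75) = -0.1875 < 0, so the root lies in [-3, -2.75]
p(-2.875) = 0.390625 > 0, so the root lies in [-2.875, -2.75]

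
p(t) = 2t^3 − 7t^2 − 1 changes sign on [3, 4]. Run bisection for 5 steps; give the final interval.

midpoint 3.5: p = -1 < 0 → [3.5, 4]
midpoint 3.75: p = 6.03125 > 0 → [3.5, 3.75]
midpoint 3.625: p = 2.285156 > 0 → [3.5, 3.625]
midpoint 3.5625: p = 0.5864 > 0 → [3.5, 3.5625]
midpoint 3.53125: p = -0.2206 < 0 → [3.53125, 3.5625]

[3.53125, 3.5625]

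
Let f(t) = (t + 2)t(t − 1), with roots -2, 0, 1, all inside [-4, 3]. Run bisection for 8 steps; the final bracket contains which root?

-2

m = -0.5, f(m) = 1.125 (+); new bracket [-4, -0.5]
m = -2.25, f(m) = -1.828125 (−); new bracket [-2.25, -0.5]
m = -1.375, f(m) = 2.041016 (+); new bracket [-2.25, -1.375]
m = -1.8125, f(m) = 0.9558 (+); new bracket [-2.25, -1.8125]
m = -2.03125, f(m) = -0.1924 (−); new bracket [-2.03125, -1.8125]
m = -1.921875, f(m) = 0.4387 (+); new bracket [-2.03125, -1.921875]
m = -1.9765625, f(m) = 0.1379 (+); new bracket [-2.03125, -1.9765625]
m = -2.00390625, f(m) = -0.0235 (−); new bracket [-2.00390625, -1.9765625]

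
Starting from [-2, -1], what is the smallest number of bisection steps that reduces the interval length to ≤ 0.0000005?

21

Width after n steps is 1/2^n. Need 2^n ≥ 1/0.0000005 = 2000000.
2^20 = 1048576 < 2000000 ≤ 2^21 = 2097152, so n = 21.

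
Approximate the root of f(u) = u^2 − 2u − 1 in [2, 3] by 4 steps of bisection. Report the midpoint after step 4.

2.4375

f(2.5) = 0.25 > 0, so the root lies in [2, 2.5]
f(2.25) = -0.4375 < 0, so the root lies in [2.25, 2.5]
f(2.375) = -0.109375 < 0, so the root lies in [2.375, 2.5]
f(2.4375) = 0.0664 > 0, so the root lies in [2.375, 2.4375]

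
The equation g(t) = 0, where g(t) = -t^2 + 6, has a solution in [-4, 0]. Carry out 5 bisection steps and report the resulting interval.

[-2.5, -2.375]

midpoint -2: g = 2 > 0 → [-4, -2]
midpoint -3: g = -3 < 0 → [-3, -2]
midpoint -2.5: g = -0.25 < 0 → [-2.5, -2]
midpoint -2.25: g = 0.9375 > 0 → [-2.5, -2.25]
midpoint -2.375: g = 0.3594 > 0 → [-2.5, -2.375]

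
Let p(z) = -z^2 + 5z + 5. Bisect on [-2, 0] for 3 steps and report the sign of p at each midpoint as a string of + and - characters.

-++

midpoint -1: p = -1 < 0 → [-1, 0]
midpoint -0.5: p = 2.25 > 0 → [-1, -0.5]
midpoint -0.75: p = 0.6875 > 0 → [-1, -0.75]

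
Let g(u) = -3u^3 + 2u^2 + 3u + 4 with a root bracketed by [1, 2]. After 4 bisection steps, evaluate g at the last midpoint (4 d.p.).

g(1.5) = 2.875 > 0, so the root lies in [1.5, 2]
g(1.75) = -0.703125 < 0, so the root lies in [1.5, 1.75]
g(1.625) = 1.283203 > 0, so the root lies in [1.625, 1.75]
g(1.6875) = 0.3416 > 0, so the root lies in [1.6875, 1.75]

0.3416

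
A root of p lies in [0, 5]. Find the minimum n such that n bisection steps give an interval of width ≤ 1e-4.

16

Width after n steps is 5/2^n. Need 2^n ≥ 5/1e-4 = 50000.
2^15 = 32768 < 50000 ≤ 2^16 = 65536, so n = 16.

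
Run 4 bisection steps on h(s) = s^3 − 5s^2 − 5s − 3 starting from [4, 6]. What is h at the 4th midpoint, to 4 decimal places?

-2.1738

m = 5, h(m) = -28 (−); new bracket [5, 6]
m = 5.5, h(m) = -15.375 (−); new bracket [5.5, 6]
m = 5.75, h(m) = -6.953125 (−); new bracket [5.75, 6]
m = 5.875, h(m) = -2.1738 (−); new bracket [5.875, 6]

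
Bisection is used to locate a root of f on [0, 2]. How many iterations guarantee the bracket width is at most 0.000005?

Width after n steps is 2/2^n. Need 2^n ≥ 2/0.000005 = 400000.
2^18 = 262144 < 400000 ≤ 2^19 = 524288, so n = 19.

19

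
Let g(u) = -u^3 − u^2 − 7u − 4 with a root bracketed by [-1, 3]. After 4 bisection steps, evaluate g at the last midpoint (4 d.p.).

1.1094

g(1) = -13 < 0, so the root lies in [-1, 1]
g(0) = -4 < 0, so the root lies in [-1, 0]
g(-0.5) = -0.625 < 0, so the root lies in [-1, -0.5]
g(-0.75) = 1.1094 > 0, so the root lies in [-0.75, -0.5]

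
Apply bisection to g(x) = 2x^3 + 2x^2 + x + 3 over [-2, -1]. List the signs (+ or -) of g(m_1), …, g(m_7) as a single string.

midpoint -1.5: g = -0.75 < 0 → [-1.5, -1]
midpoint -1.25: g = 0.96875 > 0 → [-1.5, -1.25]
midpoint -1.375: g = 0.207031 > 0 → [-1.5, -1.375]
midpoint -1.4375: g = -0.2456 < 0 → [-1.4375, -1.375]
midpoint -1.40625: g = -0.013 < 0 → [-1.40625, -1.375]
midpoint -1.390625: g = 0.0986 > 0 → [-1.40625, -1.390625]
midpoint -1.3984375: g = 0.0432 > 0 → [-1.40625, -1.3984375]

-++--++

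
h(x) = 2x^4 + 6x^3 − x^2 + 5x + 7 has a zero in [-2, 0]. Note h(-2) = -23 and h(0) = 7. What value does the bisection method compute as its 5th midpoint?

m = -1, h(m) = -3 (−); new bracket [-1, 0]
m = -0.5, h(m) = 3.625 (+); new bracket [-1, -0.5]
m = -0.75, h(m) = 0.789062 (+); new bracket [-1, -0.75]
m = -0.875, h(m) = -0.9878 (−); new bracket [-0.875, -0.75]
m = -0.8125, h(m) = -0.0693 (−); new bracket [-0.8125, -0.75]

-0.8125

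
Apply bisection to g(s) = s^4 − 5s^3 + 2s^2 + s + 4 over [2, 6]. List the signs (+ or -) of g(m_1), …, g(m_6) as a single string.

-++---

g(4) = -24 < 0, so the root lies in [4, 6]
g(5) = 59 > 0, so the root lies in [4, 5]
g(4.5) = 3.4375 > 0, so the root lies in [4, 4.5]
g(4.25) = -13.1992 < 0, so the root lies in [4.25, 4.5]
g(4.375) = -5.6814 < 0, so the root lies in [4.375, 4.5]
g(4.4375) = -1.3313 < 0, so the root lies in [4.4375, 4.5]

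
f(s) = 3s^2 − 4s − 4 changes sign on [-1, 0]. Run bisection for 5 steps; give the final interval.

[-0.6875, -0.65625]

m = -0.5, f(m) = -1.25 (−); new bracket [-1, -0.5]
m = -0.75, f(m) = 0.6875 (+); new bracket [-0.75, -0.5]
m = -0.625, f(m) = -0.328125 (−); new bracket [-0.75, -0.625]
m = -0.6875, f(m) = 0.168 (+); new bracket [-0.6875, -0.625]
m = -0.65625, f(m) = -0.083 (−); new bracket [-0.6875, -0.65625]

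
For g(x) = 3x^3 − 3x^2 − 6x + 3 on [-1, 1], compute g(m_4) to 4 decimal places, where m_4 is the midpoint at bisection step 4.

x = 0 gives g = 3, positive; keep [0, 1]
x = 0.5 gives g = -0.375, negative; keep [0, 0.5]
x = 0.25 gives g = 1.359375, positive; keep [0.25, 0.5]
x = 0.375 gives g = 0.4863, positive; keep [0.375, 0.5]

0.4863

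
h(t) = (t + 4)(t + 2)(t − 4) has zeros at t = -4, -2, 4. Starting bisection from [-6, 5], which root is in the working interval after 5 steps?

midpoint -0.5: h = -23.625 < 0 → [-0.5, 5]
midpoint 2.25: h = -46.484375 < 0 → [2.25, 5]
midpoint 3.625: h = -16.083984 < 0 → [3.625, 5]
midpoint 4.3125: h = 16.3977 > 0 → [3.625, 4.3125]
midpoint 3.96875: h = -1.4864 < 0 → [3.96875, 4.3125]

4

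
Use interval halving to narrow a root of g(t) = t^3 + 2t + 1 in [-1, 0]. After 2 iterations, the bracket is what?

m = -0.5, g(m) = -0.125 (−); new bracket [-0.5, 0]
m = -0.25, g(m) = 0.484375 (+); new bracket [-0.5, -0.25]

[-0.5, -0.25]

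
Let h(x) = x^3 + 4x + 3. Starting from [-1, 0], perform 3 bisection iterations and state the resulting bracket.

midpoint -0.5: h = 0.875 > 0 → [-1, -0.5]
midpoint -0.75: h = -0.421875 < 0 → [-0.75, -0.5]
midpoint -0.625: h = 0.255859 > 0 → [-0.75, -0.625]

[-0.75, -0.625]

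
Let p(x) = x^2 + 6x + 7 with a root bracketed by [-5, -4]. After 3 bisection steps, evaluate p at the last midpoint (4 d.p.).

p(-4.5) = 0.25 > 0, so the root lies in [-4.5, -4]
p(-4.25) = -0.4375 < 0, so the root lies in [-4.5, -4.25]
p(-4.375) = -0.109375 < 0, so the root lies in [-4.5, -4.375]

-0.1094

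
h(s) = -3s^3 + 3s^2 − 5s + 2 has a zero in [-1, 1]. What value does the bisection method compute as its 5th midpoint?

0.4375

midpoint 0: h = 2 > 0 → [0, 1]
midpoint 0.5: h = -0.125 < 0 → [0, 0.5]
midpoint 0.25: h = 0.890625 > 0 → [0.25, 0.5]
midpoint 0.375: h = 0.3887 > 0 → [0.375, 0.5]
midpoint 0.4375: h = 0.1355 > 0 → [0.4375, 0.5]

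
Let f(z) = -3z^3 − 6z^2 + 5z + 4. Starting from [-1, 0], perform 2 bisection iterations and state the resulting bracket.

[-0.75, -0.5]

z = -0.5 gives f = 0.375, positive; keep [-1, -0.5]
z = -0.75 gives f = -1.859375, negative; keep [-0.75, -0.5]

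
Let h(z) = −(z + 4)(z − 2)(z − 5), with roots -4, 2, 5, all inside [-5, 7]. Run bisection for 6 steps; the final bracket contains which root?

midpoint 1: h = -20 < 0 → [-5, 1]
midpoint -2: h = -56 < 0 → [-5, -2]
midpoint -3.5: h = -23.375 < 0 → [-5, -3.5]
midpoint -4.25: h = 14.4531 > 0 → [-4.25, -3.5]
midpoint -3.875: h = -6.5176 < 0 → [-4.25, -3.875]
midpoint -4.0625: h = 3.4338 > 0 → [-4.0625, -3.875]

-4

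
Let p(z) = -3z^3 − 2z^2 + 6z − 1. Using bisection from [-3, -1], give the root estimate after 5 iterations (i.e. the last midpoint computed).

-1.8125

midpoint -2: p = 3 > 0 → [-2, -1]
midpoint -1.5: p = -4.375 < 0 → [-2, -1.5]
midpoint -1.75: p = -1.546875 < 0 → [-2, -1.75]
midpoint -1.875: p = 0.4941 > 0 → [-1.875, -1.75]
midpoint -1.8125: p = -0.5823 < 0 → [-1.875, -1.8125]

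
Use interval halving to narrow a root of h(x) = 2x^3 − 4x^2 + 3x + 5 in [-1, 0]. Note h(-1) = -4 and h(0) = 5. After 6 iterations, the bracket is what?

[-0.734375, -0.71875]

m = -0.5, h(m) = 2.25 (+); new bracket [-1, -0.5]
m = -0.75, h(m) = -0.34375 (−); new bracket [-0.75, -0.5]
m = -0.625, h(m) = 1.074219 (+); new bracket [-0.75, -0.625]
m = -0.6875, h(m) = 0.397 (+); new bracket [-0.75, -0.6875]
m = -0.71875, h(m) = 0.0347 (+); new bracket [-0.75, -0.71875]
m = -0.734375, h(m) = -0.1525 (−); new bracket [-0.734375, -0.71875]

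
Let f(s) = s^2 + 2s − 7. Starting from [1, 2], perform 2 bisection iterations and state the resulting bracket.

[1.75, 2]

m = 1.5, f(m) = -1.75 (−); new bracket [1.5, 2]
m = 1.75, f(m) = -0.4375 (−); new bracket [1.75, 2]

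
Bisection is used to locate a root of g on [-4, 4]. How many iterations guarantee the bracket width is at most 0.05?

Width after n steps is 8/2^n. Need 2^n ≥ 8/0.05 = 160.
2^7 = 128 < 160 ≤ 2^8 = 256, so n = 8.

8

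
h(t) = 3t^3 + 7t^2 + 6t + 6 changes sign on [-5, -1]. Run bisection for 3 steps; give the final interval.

[-2, -1.5]

h(-3) = -30 < 0, so the root lies in [-3, -1]
h(-2) = -2 < 0, so the root lies in [-2, -1]
h(-1.5) = 2.625 > 0, so the root lies in [-2, -1.5]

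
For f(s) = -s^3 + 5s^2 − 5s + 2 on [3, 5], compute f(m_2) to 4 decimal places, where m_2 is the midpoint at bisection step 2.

2.8750

f(4) = -2 < 0, so the root lies in [3, 4]
f(3.5) = 2.875 > 0, so the root lies in [3.5, 4]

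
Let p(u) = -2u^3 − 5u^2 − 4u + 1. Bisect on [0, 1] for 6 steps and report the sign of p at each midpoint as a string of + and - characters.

--++--

m = 0.5, p(m) = -2.5 (−); new bracket [0, 0.5]
m = 0.25, p(m) = -0.34375 (−); new bracket [0, 0.25]
m = 0.125, p(m) = 0.417969 (+); new bracket [0.125, 0.25]
m = 0.1875, p(m) = 0.061 (+); new bracket [0.1875, 0.25]
m = 0.21875, p(m) = -0.1352 (−); new bracket [0.1875, 0.21875]
m = 0.203125, p(m) = -0.0356 (−); new bracket [0.1875, 0.203125]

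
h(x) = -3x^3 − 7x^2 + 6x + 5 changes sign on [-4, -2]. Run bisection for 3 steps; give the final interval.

m = -3, h(m) = 5 (+); new bracket [-3, -2]
m = -2.5, h(m) = -6.875 (−); new bracket [-3, -2.5]
m = -2.75, h(m) = -2.046875 (−); new bracket [-3, -2.75]

[-3, -2.75]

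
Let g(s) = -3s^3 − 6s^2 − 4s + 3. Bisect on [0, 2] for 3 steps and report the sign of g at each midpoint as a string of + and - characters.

midpoint 1: g = -10 < 0 → [0, 1]
midpoint 0.5: g = -0.875 < 0 → [0, 0.5]
midpoint 0.25: g = 1.578125 > 0 → [0.25, 0.5]

--+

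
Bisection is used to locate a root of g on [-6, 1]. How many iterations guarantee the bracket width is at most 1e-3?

13

Width after n steps is 7/2^n. Need 2^n ≥ 7/1e-3 = 7000.
2^12 = 4096 < 7000 ≤ 2^13 = 8192, so n = 13.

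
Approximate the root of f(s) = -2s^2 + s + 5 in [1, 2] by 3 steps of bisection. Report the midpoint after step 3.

1.875

s = 1.5 gives f = 2, positive; keep [1.5, 2]
s = 1.75 gives f = 0.625, positive; keep [1.75, 2]
s = 1.875 gives f = -0.15625, negative; keep [1.75, 1.875]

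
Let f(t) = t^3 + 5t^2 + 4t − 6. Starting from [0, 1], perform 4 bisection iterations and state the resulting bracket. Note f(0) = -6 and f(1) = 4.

[0.6875, 0.75]

m = 0.5, f(m) = -2.625 (−); new bracket [0.5, 1]
m = 0.75, f(m) = 0.234375 (+); new bracket [0.5, 0.75]
m = 0.625, f(m) = -1.302734 (−); new bracket [0.625, 0.75]
m = 0.6875, f(m) = -0.5618 (−); new bracket [0.6875, 0.75]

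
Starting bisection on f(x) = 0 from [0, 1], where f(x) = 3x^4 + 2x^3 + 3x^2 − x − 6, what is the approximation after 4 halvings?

0.9375

midpoint 0.5: f = -5.3125 < 0 → [0.5, 1]
midpoint 0.75: f = -3.269531 < 0 → [0.75, 1]
midpoint 0.875: f = -1.479736 < 0 → [0.875, 1]
midpoint 0.9375: f = -0.3354 < 0 → [0.9375, 1]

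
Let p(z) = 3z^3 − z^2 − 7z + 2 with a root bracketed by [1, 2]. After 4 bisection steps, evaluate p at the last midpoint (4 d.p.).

midpoint 1.5: p = -0.625 < 0 → [1.5, 2]
midpoint 1.75: p = 2.765625 > 0 → [1.5, 1.75]
midpoint 1.625: p = 0.857422 > 0 → [1.5, 1.625]
midpoint 1.5625: p = 0.0652 > 0 → [1.5, 1.5625]

0.0652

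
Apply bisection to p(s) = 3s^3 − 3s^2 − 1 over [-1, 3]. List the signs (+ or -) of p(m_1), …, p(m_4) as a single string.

m = 1, p(m) = -1 (−); new bracket [1, 3]
m = 2, p(m) = 11 (+); new bracket [1, 2]
m = 1.5, p(m) = 2.375 (+); new bracket [1, 1.5]
m = 1.25, p(m) = 0.1719 (+); new bracket [1, 1.25]

-+++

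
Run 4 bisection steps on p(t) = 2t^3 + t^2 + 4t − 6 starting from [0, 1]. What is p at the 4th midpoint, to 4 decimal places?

p(0.5) = -3.5 < 0, so the root lies in [0.5, 1]
p(0.75) = -1.59375 < 0, so the root lies in [0.75, 1]
p(0.875) = -0.394531 < 0, so the root lies in [0.875, 1]
p(0.9375) = 0.2769 > 0, so the root lies in [0.875, 0.9375]

0.2769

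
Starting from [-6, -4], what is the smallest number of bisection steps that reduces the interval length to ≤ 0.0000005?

Width after n steps is 2/2^n. Need 2^n ≥ 2/0.0000005 = 4000000.
2^21 = 2097152 < 4000000 ≤ 2^22 = 4194304, so n = 22.

22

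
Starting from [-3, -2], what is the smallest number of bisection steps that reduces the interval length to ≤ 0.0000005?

Width after n steps is 1/2^n. Need 2^n ≥ 1/0.0000005 = 2000000.
2^20 = 1048576 < 2000000 ≤ 2^21 = 2097152, so n = 21.

21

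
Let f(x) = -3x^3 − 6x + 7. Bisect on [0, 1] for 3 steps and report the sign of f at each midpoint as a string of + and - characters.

++-

midpoint 0.5: f = 3.625 > 0 → [0.5, 1]
midpoint 0.75: f = 1.234375 > 0 → [0.75, 1]
midpoint 0.875: f = -0.259766 < 0 → [0.75, 0.875]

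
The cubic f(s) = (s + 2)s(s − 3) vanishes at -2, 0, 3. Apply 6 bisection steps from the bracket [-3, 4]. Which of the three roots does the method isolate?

f(0.5) = -3.125 < 0, so the root lies in [0.5, 4]
f(2.25) = -7.171875 < 0, so the root lies in [2.25, 4]
f(3.125) = 2.001953 > 0, so the root lies in [2.25, 3.125]
f(2.6875) = -3.9368 < 0, so the root lies in [2.6875, 3.125]
f(2.90625) = -1.3368 < 0, so the root lies in [2.90625, 3.125]
f(3.015625) = 0.2363 > 0, so the root lies in [2.90625, 3.015625]

3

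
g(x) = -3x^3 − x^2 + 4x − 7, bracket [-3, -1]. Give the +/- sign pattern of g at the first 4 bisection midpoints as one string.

x = -2 gives g = 5, positive; keep [-2, -1]
x = -1.5 gives g = -5.125, negative; keep [-2, -1.5]
x = -1.75 gives g = -0.984375, negative; keep [-2, -1.75]
x = -1.875 gives g = 1.7598, positive; keep [-1.875, -1.75]

+--+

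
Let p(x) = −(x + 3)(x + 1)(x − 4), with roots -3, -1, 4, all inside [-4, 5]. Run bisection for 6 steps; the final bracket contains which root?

4

m = 0.5, p(m) = 18.375 (+); new bracket [0.5, 5]
m = 2.75, p(m) = 26.953125 (+); new bracket [2.75, 5]
m = 3.875, p(m) = 4.189453 (+); new bracket [3.875, 5]
m = 4.4375, p(m) = -17.6931 (−); new bracket [3.875, 4.4375]
m = 4.15625, p(m) = -5.7655 (−); new bracket [3.875, 4.15625]
m = 4.015625, p(m) = -0.5498 (−); new bracket [3.875, 4.015625]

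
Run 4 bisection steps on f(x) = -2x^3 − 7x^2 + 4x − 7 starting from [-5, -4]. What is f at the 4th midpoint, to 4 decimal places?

m = -4.5, f(m) = 15.5 (+); new bracket [-4.5, -4]
m = -4.25, f(m) = 3.09375 (+); new bracket [-4.25, -4]
m = -4.125, f(m) = -2.230469 (−); new bracket [-4.25, -4.125]
m = -4.1875, f(m) = 0.3608 (+); new bracket [-4.1875, -4.125]

0.3608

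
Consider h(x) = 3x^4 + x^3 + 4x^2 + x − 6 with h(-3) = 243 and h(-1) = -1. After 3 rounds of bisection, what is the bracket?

[-1.25, -1]

m = -2, h(m) = 48 (+); new bracket [-2, -1]
m = -1.5, h(m) = 13.3125 (+); new bracket [-1.5, -1]
m = -1.25, h(m) = 4.371094 (+); new bracket [-1.25, -1]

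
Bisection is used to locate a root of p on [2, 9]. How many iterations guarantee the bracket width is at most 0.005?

11

Width after n steps is 7/2^n. Need 2^n ≥ 7/0.005 = 1400.
2^10 = 1024 < 1400 ≤ 2^11 = 2048, so n = 11.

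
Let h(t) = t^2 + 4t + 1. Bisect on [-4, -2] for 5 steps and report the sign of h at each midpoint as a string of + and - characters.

m = -3, h(m) = -2 (−); new bracket [-4, -3]
m = -3.5, h(m) = -0.75 (−); new bracket [-4, -3.5]
m = -3.75, h(m) = 0.0625 (+); new bracket [-3.75, -3.5]
m = -3.625, h(m) = -0.3594 (−); new bracket [-3.75, -3.625]
m = -3.6875, h(m) = -0.1523 (−); new bracket [-3.75, -3.6875]

--+--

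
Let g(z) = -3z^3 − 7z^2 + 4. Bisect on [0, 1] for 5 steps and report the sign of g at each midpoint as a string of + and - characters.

+-+-+

m = 0.5, g(m) = 1.875 (+); new bracket [0.5, 1]
m = 0.75, g(m) = -1.203125 (−); new bracket [0.5, 0.75]
m = 0.625, g(m) = 0.533203 (+); new bracket [0.625, 0.75]
m = 0.6875, g(m) = -0.2834 (−); new bracket [0.625, 0.6875]
m = 0.65625, g(m) = 0.1375 (+); new bracket [0.65625, 0.6875]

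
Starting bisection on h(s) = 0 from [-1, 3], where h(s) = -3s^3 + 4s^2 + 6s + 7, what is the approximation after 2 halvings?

2

midpoint 1: h = 14 > 0 → [1, 3]
midpoint 2: h = 11 > 0 → [2, 3]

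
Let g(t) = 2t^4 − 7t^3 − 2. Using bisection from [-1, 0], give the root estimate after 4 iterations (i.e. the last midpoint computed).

-0.5625

m = -0.5, g(m) = -1 (−); new bracket [-1, -0.5]
m = -0.75, g(m) = 1.585938 (+); new bracket [-0.75, -0.5]
m = -0.625, g(m) = 0.01416 (+); new bracket [-0.625, -0.5]
m = -0.5625, g(m) = -0.5539 (−); new bracket [-0.625, -0.5625]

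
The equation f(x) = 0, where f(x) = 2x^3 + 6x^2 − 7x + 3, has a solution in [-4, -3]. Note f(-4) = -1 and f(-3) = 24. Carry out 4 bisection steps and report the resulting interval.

m = -3.5, f(m) = 15.25 (+); new bracket [-4, -3.5]
m = -3.75, f(m) = 8.15625 (+); new bracket [-4, -3.75]
m = -3.875, f(m) = 3.847656 (+); new bracket [-4, -3.875]
m = -3.9375, f(m) = 1.4927 (+); new bracket [-4, -3.9375]

[-4, -3.9375]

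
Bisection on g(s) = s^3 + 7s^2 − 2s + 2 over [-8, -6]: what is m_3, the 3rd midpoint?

s = -7 gives g = 16, positive; keep [-8, -7]
s = -7.5 gives g = -11.125, negative; keep [-7.5, -7]
s = -7.25 gives g = 3.359375, positive; keep [-7.5, -7.25]

-7.25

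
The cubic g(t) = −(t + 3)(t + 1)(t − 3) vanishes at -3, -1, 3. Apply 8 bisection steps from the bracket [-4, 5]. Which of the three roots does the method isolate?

t = 0.5 gives g = 13.125, positive; keep [0.5, 5]
t = 2.75 gives g = 5.390625, positive; keep [2.75, 5]
t = 3.875 gives g = -29.326172, negative; keep [2.75, 3.875]
t = 3.3125 gives g = -8.5071, negative; keep [2.75, 3.3125]
t = 3.03125 gives g = -0.7598, negative; keep [2.75, 3.03125]
t = 2.890625 gives g = 2.5067, positive; keep [2.890625, 3.03125]
t = 2.9609375 gives g = 0.9223, positive; keep [2.9609375, 3.03125]
t = 2.99609375 gives g = 0.0936, positive; keep [2.99609375, 3.03125]

3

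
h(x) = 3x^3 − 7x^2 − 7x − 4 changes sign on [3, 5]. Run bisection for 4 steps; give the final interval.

x = 4 gives h = 48, positive; keep [3, 4]
x = 3.5 gives h = 14.375, positive; keep [3, 3.5]
x = 3.25 gives h = 2.296875, positive; keep [3, 3.25]
x = 3.125 gives h = -2.6816, negative; keep [3.125, 3.25]

[3.125, 3.25]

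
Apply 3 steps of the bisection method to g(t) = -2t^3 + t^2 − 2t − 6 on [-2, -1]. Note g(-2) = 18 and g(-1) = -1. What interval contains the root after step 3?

g(-1.5) = 6 > 0, so the root lies in [-1.5, -1]
g(-1.25) = 1.96875 > 0, so the root lies in [-1.25, -1]
g(-1.125) = 0.363281 > 0, so the root lies in [-1.125, -1]

[-1.125, -1]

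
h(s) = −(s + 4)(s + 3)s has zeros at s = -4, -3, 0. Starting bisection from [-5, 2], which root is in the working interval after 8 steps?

0

h(-1.5) = 5.625 > 0, so the root lies in [-1.5, 2]
h(0.25) = -3.453125 < 0, so the root lies in [-1.5, 0.25]
h(-0.625) = 5.009766 > 0, so the root lies in [-0.625, 0.25]
h(-0.1875) = 2.0105 > 0, so the root lies in [-0.1875, 0.25]
h(0.03125) = -0.3819 < 0, so the root lies in [-0.1875, 0.03125]
h(-0.078125) = 0.8953 > 0, so the root lies in [-0.078125, 0.03125]
h(-0.0234375) = 0.2774 > 0, so the root lies in [-0.0234375, 0.03125]
h(0.00390625) = -0.047 < 0, so the root lies in [-0.0234375, 0.00390625]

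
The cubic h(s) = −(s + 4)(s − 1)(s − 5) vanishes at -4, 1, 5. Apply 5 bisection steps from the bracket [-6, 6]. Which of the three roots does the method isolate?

s = 0 gives h = -20, negative; keep [-6, 0]
s = -3 gives h = -32, negative; keep [-6, -3]
s = -4.5 gives h = 26.125, positive; keep [-4.5, -3]
s = -3.75 gives h = -10.3906, negative; keep [-4.5, -3.75]
s = -4.125 gives h = 5.8457, positive; keep [-4.125, -3.75]

-4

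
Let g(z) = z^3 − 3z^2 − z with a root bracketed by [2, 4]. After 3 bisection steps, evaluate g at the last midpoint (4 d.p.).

-0.6094

g(3) = -3 < 0, so the root lies in [3, 4]
g(3.5) = 2.625 > 0, so the root lies in [3, 3.5]
g(3.25) = -0.609375 < 0, so the root lies in [3.25, 3.5]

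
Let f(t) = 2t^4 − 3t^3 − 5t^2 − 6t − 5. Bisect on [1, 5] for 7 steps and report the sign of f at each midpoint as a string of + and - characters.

+---+--

m = 3, f(m) = 13 (+); new bracket [1, 3]
m = 2, f(m) = -29 (−); new bracket [2, 3]
m = 2.5, f(m) = -20 (−); new bracket [2.5, 3]
m = 2.75, f(m) = -7.3203 (−); new bracket [2.75, 3]
m = 2.875, f(m) = 1.772 (+); new bracket [2.75, 2.875]
m = 2.8125, f(m) = -3.0266 (−); new bracket [2.8125, 2.875]
m = 2.84375, f(m) = -0.6922 (−); new bracket [2.84375, 2.875]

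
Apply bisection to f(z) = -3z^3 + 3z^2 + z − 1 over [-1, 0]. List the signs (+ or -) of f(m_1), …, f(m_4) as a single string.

midpoint -0.5: f = -0.375 < 0 → [-1, -0.5]
midpoint -0.75: f = 1.203125 > 0 → [-0.75, -0.5]
midpoint -0.625: f = 0.279297 > 0 → [-0.625, -0.5]
midpoint -0.5625: f = -0.0793 < 0 → [-0.625, -0.5625]

-++-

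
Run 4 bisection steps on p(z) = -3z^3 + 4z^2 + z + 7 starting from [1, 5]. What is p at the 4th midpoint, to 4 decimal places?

midpoint 3: p = -35 < 0 → [1, 3]
midpoint 2: p = 1 > 0 → [2, 3]
midpoint 2.5: p = -12.375 < 0 → [2, 2.5]
midpoint 2.25: p = -4.6719 < 0 → [2, 2.25]

-4.6719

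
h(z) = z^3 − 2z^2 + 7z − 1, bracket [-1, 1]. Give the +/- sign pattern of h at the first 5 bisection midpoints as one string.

z = 0 gives h = -1, negative; keep [0, 1]
z = 0.5 gives h = 2.125, positive; keep [0, 0.5]
z = 0.25 gives h = 0.640625, positive; keep [0, 0.25]
z = 0.125 gives h = -0.1543, negative; keep [0.125, 0.25]
z = 0.1875 gives h = 0.2488, positive; keep [0.125, 0.1875]

-++-+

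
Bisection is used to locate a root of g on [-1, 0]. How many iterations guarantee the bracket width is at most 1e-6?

Width after n steps is 1/2^n. Need 2^n ≥ 1/1e-6 = 1000000.
2^19 = 524288 < 1000000 ≤ 2^20 = 1048576, so n = 20.

20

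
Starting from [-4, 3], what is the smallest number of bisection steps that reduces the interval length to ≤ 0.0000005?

24

Width after n steps is 7/2^n. Need 2^n ≥ 7/0.0000005 = 14000000.
2^23 = 8388608 < 14000000 ≤ 2^24 = 16777216, so n = 24.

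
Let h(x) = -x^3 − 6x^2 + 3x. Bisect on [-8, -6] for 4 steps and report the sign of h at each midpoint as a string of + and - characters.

++--

x = -7 gives h = 28, positive; keep [-7, -6]
x = -6.5 gives h = 1.625, positive; keep [-6.5, -6]
x = -6.25 gives h = -8.984375, negative; keep [-6.5, -6.25]
x = -6.375 gives h = -3.8848, negative; keep [-6.5, -6.375]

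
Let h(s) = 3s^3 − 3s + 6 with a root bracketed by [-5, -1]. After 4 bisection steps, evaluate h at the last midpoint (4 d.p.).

s = -3 gives h = -66, negative; keep [-3, -1]
s = -2 gives h = -12, negative; keep [-2, -1]
s = -1.5 gives h = 0.375, positive; keep [-2, -1.5]
s = -1.75 gives h = -4.8281, negative; keep [-1.75, -1.5]

-4.8281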